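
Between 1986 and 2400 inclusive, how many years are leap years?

Multiples of 4 in [1986,2400]: 104.
Of those, multiples of 100: 5 (not leap unless ÷400).
Multiples of 400: 2.
Leap years = 104 − 5 + 2 = 101.

101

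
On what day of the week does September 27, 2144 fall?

Sunday

Doomsday rule: the anchor day for the 2100s is Sunday. For year 44: 44÷12 = 3 r 8, and 8÷4 = 2, so 3+8+2 = 13.
Sunday + 13 ≡ Saturday — that's 2144's doomsday.
In September the doomsday date is Sep 5.
Sep 27 is 22 days after Sep 5; 22 mod 7 = 1, so Saturday + 1 = Sunday.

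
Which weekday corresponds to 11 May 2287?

Wednesday

Doomsday rule: the anchor day for the 2200s is Friday. For year 87: 87÷12 = 7 r 3, and 3÷4 = 0, so 7+3+0 = 10.
Friday + 10 ≡ Monday — that's 2287's doomsday.
In May the doomsday date is May 9.
May 11 is 2 days after May 9; 2 mod 7 = 2, so Monday + 2 = Wednesday.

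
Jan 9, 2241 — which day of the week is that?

Saturday

Doomsday rule: the anchor day for the 2200s is Friday. For year 41: 41÷12 = 3 r 5, and 5÷4 = 1, so 3+5+1 = 9.
Friday + 9 ≡ Sunday — that's 2241's doomsday.
In January the doomsday date is Jan 3 (2241 is not a leap year).
Jan 9 is 6 days after Jan 3; 6 mod 7 = 6, so Sunday + 6 = Saturday.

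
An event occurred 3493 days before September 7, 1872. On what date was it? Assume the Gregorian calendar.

−366 (one year; includes Feb 29, 1872) → Sep 7, 1871 (3127 left).
−365 (one year) → Sep 7, 1870 (2762 left).
−365 (one year) → Sep 7, 1869 (2397 left).
−365 (one year) → Sep 7, 1868 (2032 left).
−366 (one year; includes Feb 29, 1868) → Sep 7, 1867 (1666 left).
−365 (one year) → Sep 7, 1866 (1301 left).
−365 (one year) → Sep 7, 1865 (936 left).
−365 (one year) → Sep 7, 1864 (571 left).
−366 (one year; includes Feb 29, 1864) → Sep 7, 1863 (205 left).
−7 → Aug 31, 1863 (end of Aug, 31 days; 198 left).
−31 → Jul 31, 1863 (end of Jul, 31 days; 167 left).
−31 → Jun 30, 1863 (end of Jun, 30 days; 136 left).
−30 → May 31, 1863 (end of May, 31 days; 106 left).
−31 → Apr 30, 1863 (end of Apr, 30 days; 75 left).
−30 → Mar 31, 1863 (end of Mar, 31 days; 45 left).
−31 → Feb 28, 1863 (end of Feb, 28 days; 14 left).
−14 → Feb 14, 1863.

February 14, 1863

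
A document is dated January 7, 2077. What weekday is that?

January 1, 2077 is a Friday.
Jan 1, 2077 → Jan 7, 2077: 6 days.
Total: 6 days.
6 mod 7 = 6, so Friday + 6 = Thursday.

Thursday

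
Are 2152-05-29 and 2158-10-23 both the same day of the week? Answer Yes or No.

From May 29, 2152 to Oct 23, 2158 is 2338 days.
2338 mod 7 = 0, so they are the same weekday.
(May 29, 2152 is a Monday; Oct 23, 2158 is a Monday.)

Yes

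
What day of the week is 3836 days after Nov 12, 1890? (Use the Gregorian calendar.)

First find the weekday of Nov 12, 1890. Doomsday rule: the anchor day for the 1800s is Friday. For year 90: 90÷12 = 7 r 6, and 6÷4 = 1, so 7+6+1 = 14.
Friday + 14 ≡ Friday — that's 1890's doomsday.
In November the doomsday date is Nov 7.
Nov 12 is 5 days after Nov 7; 5 mod 7 = 5, so Friday + 5 = Wednesday.
3836 mod 7 = 0, so 3836 days after a Wednesday is Wednesday + 0 = Wednesday.

Wednesday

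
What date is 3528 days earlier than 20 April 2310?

August 22, 2300

−365 (one year) → Apr 20, 2309 (3163 left).
−365 (one year) → Apr 20, 2308 (2798 left).
−366 (one year; includes Feb 29, 2308) → Apr 20, 2307 (2432 left).
−365 (one year) → Apr 20, 2306 (2067 left).
−365 (one year) → Apr 20, 2305 (1702 left).
−365 (one year) → Apr 20, 2304 (1337 left).
−366 (one year; includes Feb 29, 2304) → Apr 20, 2303 (971 left).
−365 (one year) → Apr 20, 2302 (606 left).
−365 (one year) → Apr 20, 2301 (241 left).
−20 → Mar 31, 2301 (end of Mar, 31 days; 221 left).
−31 → Feb 28, 2301 (end of Feb, 28 days; 190 left).
−28 → Jan 31, 2301 (end of Jan, 31 days; 162 left).
−31 → Dec 31, 2300 (end of Dec, 31 days; 131 left).
−31 → Nov 30, 2300 (end of Nov, 30 days; 100 left).
−30 → Oct 31, 2300 (end of Oct, 31 days; 70 left).
−31 → Sep 30, 2300 (end of Sep, 30 days; 39 left).
−30 → Aug 31, 2300 (end of Aug, 31 days; 9 left).
−9 → Aug 22, 2300.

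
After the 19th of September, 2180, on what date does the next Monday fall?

September 25, 2180

Sep 19, 2180 is a Tuesday.
From Tuesday to the next Monday is 6 days.
Sep 19, 2180 + 6 = Sep 25, 2180.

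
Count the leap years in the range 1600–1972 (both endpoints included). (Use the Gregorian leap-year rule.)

Multiples of 4 in [1600,1972]: 94.
Of those, multiples of 100: 4 (not leap unless ÷400).
Multiples of 400: 1.
Leap years = 94 − 4 + 1 = 91.

91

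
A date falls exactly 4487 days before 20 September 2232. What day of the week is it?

First find the weekday of Sep 20, 2232. Doomsday rule: the anchor day for the 2200s is Friday. For year 32: 32÷12 = 2 r 8, and 8÷4 = 2, so 2+8+2 = 12.
Friday + 12 ≡ Wednesday — that's 2232's doomsday.
In September the doomsday date is Sep 5.
Sep 20 is 15 days after Sep 5; 15 mod 7 = 1, so Wednesday + 1 = Thursday.
4487 mod 7 = 0, so 4487 days before a Thursday is Thursday − 0 = Thursday.

Thursday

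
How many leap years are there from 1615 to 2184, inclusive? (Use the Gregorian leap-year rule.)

139

Multiples of 4 in [1615,2184]: 143.
Of those, multiples of 100: 5 (not leap unless ÷400).
Multiples of 400: 1.
Leap years = 143 − 5 + 1 = 139.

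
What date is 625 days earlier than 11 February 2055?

May 27, 2053

−365 (one year) → Feb 11, 2054 (260 left).
−11 → Jan 31, 2054 (end of Jan, 31 days; 249 left).
−31 → Dec 31, 2053 (end of Dec, 31 days; 218 left).
−31 → Nov 30, 2053 (end of Nov, 30 days; 187 left).
−30 → Oct 31, 2053 (end of Oct, 31 days; 157 left).
−31 → Sep 30, 2053 (end of Sep, 30 days; 126 left).
−30 → Aug 31, 2053 (end of Aug, 31 days; 96 left).
−31 → Jul 31, 2053 (end of Jul, 31 days; 65 left).
−31 → Jun 30, 2053 (end of Jun, 30 days; 34 left).
−30 → May 31, 2053 (end of May, 31 days; 4 left).
−4 → May 27, 2053.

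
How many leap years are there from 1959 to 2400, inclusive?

108

Multiples of 4 in [1959,2400]: 111.
Of those, multiples of 100: 5 (not leap unless ÷400).
Multiples of 400: 2.
Leap years = 111 − 5 + 2 = 108.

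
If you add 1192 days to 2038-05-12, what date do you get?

August 16, 2041

+365 (one year) → May 12, 2039 (827 left).
+366 (one year; includes Feb 29, 2040) → May 12, 2040 (461 left).
+365 (one year) → May 12, 2041 (96 left).
May has 31 days: +20 → Jun 1, 2041 (76 left).
Jun has 30 days: +30 → Jul 1, 2041 (46 left).
Jul has 31 days: +31 → Aug 1, 2041 (15 left).
+15 → Aug 16, 2041.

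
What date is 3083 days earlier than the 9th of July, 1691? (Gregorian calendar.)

−365 (one year) → Jul 9, 1690 (2718 left).
−365 (one year) → Jul 9, 1689 (2353 left).
−365 (one year) → Jul 9, 1688 (1988 left).
−366 (one year; includes Feb 29, 1688) → Jul 9, 1687 (1622 left).
−365 (one year) → Jul 9, 1686 (1257 left).
−365 (one year) → Jul 9, 1685 (892 left).
−365 (one year) → Jul 9, 1684 (527 left).
−366 (one year; includes Feb 29, 1684) → Jul 9, 1683 (161 left).
−9 → Jun 30, 1683 (end of Jun, 30 days; 152 left).
−30 → May 31, 1683 (end of May, 31 days; 122 left).
−31 → Apr 30, 1683 (end of Apr, 30 days; 91 left).
−30 → Mar 31, 1683 (end of Mar, 31 days; 61 left).
−31 → Feb 28, 1683 (end of Feb, 28 days; 30 left).
−28 → Jan 31, 1683 (end of Jan, 31 days; 2 left).
−2 → Jan 29, 1683.

January 29, 1683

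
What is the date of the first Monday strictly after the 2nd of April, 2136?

Apr 2, 2136 is a Monday.
From Monday to the next Monday is 7 days.
Apr 2, 2136 + 7 = Apr 9, 2136.

April 9, 2136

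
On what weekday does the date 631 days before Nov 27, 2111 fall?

First find the weekday of Nov 27, 2111. Doomsday rule: the anchor day for the 2100s is Sunday. For year 11: 11÷12 = 0 r 11, and 11÷4 = 2, so 0+11+2 = 13.
Sunday + 13 ≡ Saturday — that's 2111's doomsday.
In November the doomsday date is Nov 7.
Nov 27 is 20 days after Nov 7; 20 mod 7 = 6, so Saturday + 6 = Friday.
631 mod 7 = 1, so 631 days before a Friday is Friday − 1 = Thursday.

Thursday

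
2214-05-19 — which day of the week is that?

Doomsday rule: the anchor day for the 2200s is Friday. For year 14: 14÷12 = 1 r 2, and 2÷4 = 0, so 1+2+0 = 3.
Friday + 3 ≡ Monday — that's 2214's doomsday.
In May the doomsday date is May 9.
May 19 is 10 days after May 9; 10 mod 7 = 3, so Monday + 3 = Thursday.

Thursday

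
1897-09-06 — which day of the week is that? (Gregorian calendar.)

Monday

Doomsday rule: the anchor day for the 1800s is Friday. For year 97: 97÷12 = 8 r 1, and 1÷4 = 0, so 8+1+0 = 9.
Friday + 9 ≡ Sunday — that's 1897's doomsday.
In September the doomsday date is Sep 5.
Sep 6 is 1 day after Sep 5; 1 mod 7 = 1, so Sunday + 1 = Monday.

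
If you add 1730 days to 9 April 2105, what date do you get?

January 3, 2110

+365 (one year) → Apr 9, 2106 (1365 left).
+365 (one year) → Apr 9, 2107 (1000 left).
+366 (one year; includes Feb 29, 2108) → Apr 9, 2108 (634 left).
+365 (one year) → Apr 9, 2109 (269 left).
Apr has 30 days: +22 → May 1, 2109 (247 left).
May has 31 days: +31 → Jun 1, 2109 (216 left).
Jun has 30 days: +30 → Jul 1, 2109 (186 left).
Jul has 31 days: +31 → Aug 1, 2109 (155 left).
Aug has 31 days: +31 → Sep 1, 2109 (124 left).
Sep has 30 days: +30 → Oct 1, 2109 (94 left).
Oct has 31 days: +31 → Nov 1, 2109 (63 left).
Nov has 30 days: +30 → Dec 1, 2109 (33 left).
Dec has 31 days: +31 → Jan 1, 2110 (2 left).
+2 → Jan 3, 2110.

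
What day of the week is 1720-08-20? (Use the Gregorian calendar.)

Doomsday rule: the anchor day for the 1700s is Sunday. For year 20: 20÷12 = 1 r 8, and 8÷4 = 2, so 1+8+2 = 11.
Sunday + 11 ≡ Thursday — that's 1720's doomsday.
In August the doomsday date is Aug 8.
Aug 20 is 12 days after Aug 8; 12 mod 7 = 5, so Thursday + 5 = Tuesday.

Tuesday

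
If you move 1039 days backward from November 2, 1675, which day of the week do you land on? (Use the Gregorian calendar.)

First find the weekday of Nov 2, 1675. Doomsday rule: the anchor day for the 1600s is Tuesday. For year 75: 75÷12 = 6 r 3, and 3÷4 = 0, so 6+3+0 = 9.
Tuesday + 9 ≡ Thursday — that's 1675's doomsday.
In November the doomsday date is Nov 7.
Nov 2 is 5 days before Nov 7; 5 mod 7 = 5, so Thursday − 5 = Saturday.
1039 mod 7 = 3, so 1039 days before a Saturday is Saturday − 3 = Wednesday.

Wednesday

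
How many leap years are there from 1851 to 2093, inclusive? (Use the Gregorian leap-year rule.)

60

Multiples of 4 in [1851,2093]: 61.
Of those, multiples of 100: 2 (not leap unless ÷400).
Multiples of 400: 1.
Leap years = 61 − 2 + 1 = 60.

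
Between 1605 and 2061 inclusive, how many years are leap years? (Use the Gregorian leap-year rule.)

111

Multiples of 4 in [1605,2061]: 114.
Of those, multiples of 100: 4 (not leap unless ÷400).
Multiples of 400: 1.
Leap years = 114 − 4 + 1 = 111.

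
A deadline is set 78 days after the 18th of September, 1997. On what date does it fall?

December 5, 1997

Sep has 30 days: +13 → Oct 1, 1997 (65 left).
Oct has 31 days: +31 → Nov 1, 1997 (34 left).
Nov has 30 days: +30 → Dec 1, 1997 (4 left).
+4 → Dec 5, 1997.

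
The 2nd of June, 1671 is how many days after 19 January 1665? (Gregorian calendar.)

2325

Jan 19, 1665 → Jan 19, 1666: 365 days.
Jan 19, 1666 → Jan 19, 1667: 365 days.
Jan 19, 1667 → Jan 19, 1668: 365 days.
Jan 19, 1668 → Jan 19, 1669: 366 days (Feb 29, 1668 is in that span).
Jan 19, 1669 → Jan 19, 1670: 365 days.
Jan 19, 1670 → Jan 19, 1671: 365 days.
Jan 19, 1671 → Feb 19, 1671: 31 days (January has 31).
Feb 19, 1671 → Mar 19, 1671: 28 days (February has 28).
Mar 19, 1671 → Apr 19, 1671: 31 days (March has 31).
Apr 19, 1671 → May 19, 1671: 30 days (April has 30).
May 19, 1671 → Jun 2, 1671: 14 days.
Total: 2325 days.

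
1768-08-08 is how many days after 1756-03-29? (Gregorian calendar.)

4515

Mar 29, 1756 → Mar 29, 1757: 365 days.
Mar 29, 1757 → Mar 29, 1758: 365 days.
Mar 29, 1758 → Mar 29, 1759: 365 days.
Mar 29, 1759 → Mar 29, 1760: 366 days (Feb 29, 1760 is in that span).
Mar 29, 1760 → Mar 29, 1761: 365 days.
Mar 29, 1761 → Mar 29, 1762: 365 days.
Mar 29, 1762 → Mar 29, 1763: 365 days.
Mar 29, 1763 → Mar 29, 1764: 366 days (Feb 29, 1764 is in that span).
Mar 29, 1764 → Mar 29, 1765: 365 days.
Mar 29, 1765 → Mar 29, 1766: 365 days.
Mar 29, 1766 → Mar 29, 1767: 365 days.
Mar 29, 1767 → Mar 29, 1768: 366 days (Feb 29, 1768 is in that span).
Mar 29, 1768 → Apr 29, 1768: 31 days (March has 31).
Apr 29, 1768 → May 29, 1768: 30 days (April has 30).
May 29, 1768 → Jun 29, 1768: 31 days (May has 31).
Jun 29, 1768 → Jul 29, 1768: 30 days (June has 30).
Jul 29, 1768 → Aug 8, 1768: 10 days.
Total: 4515 days.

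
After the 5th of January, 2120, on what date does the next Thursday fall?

Jan 5, 2120 is a Friday.
From Friday to the next Thursday is 6 days.
Jan 5, 2120 + 6 = Jan 11, 2120.

January 11, 2120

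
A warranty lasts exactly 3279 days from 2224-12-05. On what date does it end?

+365 (one year) → Dec 5, 2225 (2914 left).
+365 (one year) → Dec 5, 2226 (2549 left).
+365 (one year) → Dec 5, 2227 (2184 left).
+366 (one year; includes Feb 29, 2228) → Dec 5, 2228 (1818 left).
+365 (one year) → Dec 5, 2229 (1453 left).
+365 (one year) → Dec 5, 2230 (1088 left).
+365 (one year) → Dec 5, 2231 (723 left).
+366 (one year; includes Feb 29, 2232) → Dec 5, 2232 (357 left).
Dec has 31 days: +27 → Jan 1, 2233 (330 left).
Jan has 31 days: +31 → Feb 1, 2233 (299 left).
Feb has 28 days: +28 → Mar 1, 2233 (271 left).
Mar has 31 days: +31 → Apr 1, 2233 (240 left).
Apr has 30 days: +30 → May 1, 2233 (210 left).
May has 31 days: +31 → Jun 1, 2233 (179 left).
Jun has 30 days: +30 → Jul 1, 2233 (149 left).
Jul has 31 days: +31 → Aug 1, 2233 (118 left).
Aug has 31 days: +31 → Sep 1, 2233 (87 left).
Sep has 30 days: +30 → Oct 1, 2233 (57 left).
Oct has 31 days: +31 → Nov 1, 2233 (26 left).
+26 → Nov 27, 2233.

November 27, 2233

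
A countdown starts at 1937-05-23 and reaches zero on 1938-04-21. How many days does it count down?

May 23, 1937 → Jun 23, 1937: 31 days (May has 31).
Jun 23, 1937 → Jul 23, 1937: 30 days (June has 30).
Jul 23, 1937 → Aug 23, 1937: 31 days (July has 31).
Aug 23, 1937 → Sep 23, 1937: 31 days (August has 31).
Sep 23, 1937 → Oct 23, 1937: 30 days (September has 30).
Oct 23, 1937 → Nov 23, 1937: 31 days (October has 31).
Nov 23, 1937 → Dec 23, 1937: 30 days (November has 30).
Dec 23, 1937 → Jan 23, 1938: 31 days (December has 31).
Jan 23, 1938 → Feb 23, 1938: 31 days (January has 31).
Feb 23, 1938 → Mar 23, 1938: 28 days (February has 28).
Mar 23, 1938 → Apr 21, 1938: 29 days.
Total: 333 days.

333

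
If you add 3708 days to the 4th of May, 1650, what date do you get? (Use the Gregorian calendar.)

+365 (one year) → May 4, 1651 (3343 left).
+366 (one year; includes Feb 29, 1652) → May 4, 1652 (2977 left).
+365 (one year) → May 4, 1653 (2612 left).
+365 (one year) → May 4, 1654 (2247 left).
+365 (one year) → May 4, 1655 (1882 left).
+366 (one year; includes Feb 29, 1656) → May 4, 1656 (1516 left).
+365 (one year) → May 4, 1657 (1151 left).
+365 (one year) → May 4, 1658 (786 left).
+365 (one year) → May 4, 1659 (421 left).
+366 (one year; includes Feb 29, 1660) → May 4, 1660 (55 left).
May has 31 days: +28 → Jun 1, 1660 (27 left).
+27 → Jun 28, 1660.

June 28, 1660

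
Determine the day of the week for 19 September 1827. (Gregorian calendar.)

Doomsday rule: the anchor day for the 1800s is Friday. For year 27: 27÷12 = 2 r 3, and 3÷4 = 0, so 2+3+0 = 5.
Friday + 5 ≡ Wednesday — that's 1827's doomsday.
In September the doomsday date is Sep 5.
Sep 19 is 14 days after Sep 5; 14 mod 7 = 0, so Wednesday + 0 = Wednesday.

Wednesday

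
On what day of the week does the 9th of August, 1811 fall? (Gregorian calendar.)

Doomsday rule: the anchor day for the 1800s is Friday. For year 11: 11÷12 = 0 r 11, and 11÷4 = 2, so 0+11+2 = 13.
Friday + 13 ≡ Thursday — that's 1811's doomsday.
In August the doomsday date is Aug 8.
Aug 9 is 1 day after Aug 8; 1 mod 7 = 1, so Thursday + 1 = Friday.

Friday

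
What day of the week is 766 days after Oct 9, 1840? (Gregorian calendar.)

Monday

Oct 9, 1840 is a Friday.
766 mod 7 = 3, so 766 days after a Friday is Friday + 3 = Monday.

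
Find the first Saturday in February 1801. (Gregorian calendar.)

February 7, 1801

February 1, 1801 is a Sunday.
The first Saturday is therefore February 7 (6 days later).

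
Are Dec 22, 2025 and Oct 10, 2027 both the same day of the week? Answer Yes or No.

From Dec 22, 2025 to Oct 10, 2027 is 657 days.
657 mod 7 = 6, so they are different weekdays.
(Dec 22, 2025 is a Monday; Oct 10, 2027 is a Sunday.)

No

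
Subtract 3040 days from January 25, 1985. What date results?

−366 (one year; includes Feb 29, 1984) → Jan 25, 1984 (2674 left).
−365 (one year) → Jan 25, 1983 (2309 left).
−365 (one year) → Jan 25, 1982 (1944 left).
−365 (one year) → Jan 25, 1981 (1579 left).
−366 (one year; includes Feb 29, 1980) → Jan 25, 1980 (1213 left).
−365 (one year) → Jan 25, 1979 (848 left).
−365 (one year) → Jan 25, 1978 (483 left).
−365 (one year) → Jan 25, 1977 (118 left).
−25 → Dec 31, 1976 (end of Dec, 31 days; 93 left).
−31 → Nov 30, 1976 (end of Nov, 30 days; 62 left).
−30 → Oct 31, 1976 (end of Oct, 31 days; 32 left).
−31 → Sep 30, 1976 (end of Sep, 30 days; 1 left).
−1 → Sep 29, 1976.

September 29, 1976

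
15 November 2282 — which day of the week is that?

Wednesday

Doomsday rule: the anchor day for the 2200s is Friday. For year 82: 82÷12 = 6 r 10, and 10÷4 = 2, so 6+10+2 = 18.
Friday + 18 ≡ Tuesday — that's 2282's doomsday.
In November the doomsday date is Nov 7.
Nov 15 is 8 days after Nov 7; 8 mod 7 = 1, so Tuesday + 1 = Wednesday.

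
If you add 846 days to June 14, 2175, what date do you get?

+366 (one year; includes Feb 29, 2176) → Jun 14, 2176 (480 left).
+365 (one year) → Jun 14, 2177 (115 left).
Jun has 30 days: +17 → Jul 1, 2177 (98 left).
Jul has 31 days: +31 → Aug 1, 2177 (67 left).
Aug has 31 days: +31 → Sep 1, 2177 (36 left).
Sep has 30 days: +30 → Oct 1, 2177 (6 left).
+6 → Oct 7, 2177.

October 7, 2177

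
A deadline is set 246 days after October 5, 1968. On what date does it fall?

June 8, 1969

Oct has 31 days: +27 → Nov 1, 1968 (219 left).
Nov has 30 days: +30 → Dec 1, 1968 (189 left).
Dec has 31 days: +31 → Jan 1, 1969 (158 left).
Jan has 31 days: +31 → Feb 1, 1969 (127 left).
Feb has 28 days: +28 → Mar 1, 1969 (99 left).
Mar has 31 days: +31 → Apr 1, 1969 (68 left).
Apr has 30 days: +30 → May 1, 1969 (38 left).
May has 31 days: +31 → Jun 1, 1969 (7 left).
+7 → Jun 8, 1969.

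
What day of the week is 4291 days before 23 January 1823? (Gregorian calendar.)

Thursday

First find the weekday of Jan 23, 1823. Doomsday rule: the anchor day for the 1800s is Friday. For year 23: 23÷12 = 1 r 11, and 11÷4 = 2, so 1+11+2 = 14.
Friday + 14 ≡ Friday — that's 1823's doomsday.
In January the doomsday date is Jan 3 (1823 is not a leap year).
Jan 23 is 20 days after Jan 3; 20 mod 7 = 6, so Friday + 6 = Thursday.
4291 mod 7 = 0, so 4291 days before a Thursday is Thursday − 0 = Thursday.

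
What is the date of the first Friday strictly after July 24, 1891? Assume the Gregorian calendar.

Jul 24, 1891 is a Friday.
From Friday to the next Friday is 7 days.
Jul 24, 1891 + 7 = Jul 31, 1891.

July 31, 1891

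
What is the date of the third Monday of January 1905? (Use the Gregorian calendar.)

January 1, 1905 is a Sunday.
The first Monday is therefore January 2 (1 days later).
The third Monday is 2 + 2×7 = January 16.

January 16, 1905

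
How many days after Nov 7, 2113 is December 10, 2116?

Nov 7, 2113 → Nov 7, 2114: 365 days.
Nov 7, 2114 → Nov 7, 2115: 365 days.
Nov 7, 2115 → Dec 7, 2115: 30 days (November has 30).
Dec 7, 2115 → Jan 7, 2116: 31 days (December has 31).
Jan 7, 2116 → Feb 7, 2116: 31 days (January has 31).
Feb 7, 2116 → Mar 7, 2116: 29 days (February has 29).
Mar 7, 2116 → Apr 7, 2116: 31 days (March has 31).
Apr 7, 2116 → May 7, 2116: 30 days (April has 30).
May 7, 2116 → Jun 7, 2116: 31 days (May has 31).
Jun 7, 2116 → Jul 7, 2116: 30 days (June has 30).
Jul 7, 2116 → Aug 7, 2116: 31 days (July has 31).
Aug 7, 2116 → Sep 7, 2116: 31 days (August has 31).
Sep 7, 2116 → Oct 7, 2116: 30 days (September has 30).
Oct 7, 2116 → Nov 7, 2116: 31 days (October has 31).
Nov 7, 2116 → Dec 7, 2116: 30 days (November has 30).
Dec 7, 2116 → Dec 10, 2116: 3 days.
Total: 1129 days.

1129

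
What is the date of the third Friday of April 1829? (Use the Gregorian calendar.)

April 17, 1829

April 1, 1829 is a Wednesday.
The first Friday is therefore April 3 (2 days later).
The third Friday is 3 + 2×7 = April 17.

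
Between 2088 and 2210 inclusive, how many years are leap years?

29

Multiples of 4 in [2088,2210]: 31.
Of those, multiples of 100: 2 (not leap unless ÷400).
Multiples of 400: 0.
Leap years = 31 − 2 + 0 = 29.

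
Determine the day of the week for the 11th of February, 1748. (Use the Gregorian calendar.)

Doomsday rule: the anchor day for the 1700s is Sunday. For year 48: 48÷12 = 4 r 0, and 0÷4 = 0, so 4+0+0 = 4.
Sunday + 4 ≡ Thursday — that's 1748's doomsday.
In February the doomsday date is Feb 29 (1748 is a leap year (divisible by 4)).
Feb 11 is 18 days before Feb 29; 18 mod 7 = 4, so Thursday − 4 = Sunday.

Sunday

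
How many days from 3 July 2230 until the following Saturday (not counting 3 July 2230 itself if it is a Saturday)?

Jul 3, 2230 is a Saturday.
From Saturday to the next Saturday is 7 days.

7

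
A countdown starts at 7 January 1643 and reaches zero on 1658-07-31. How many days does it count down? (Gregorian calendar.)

Jan 7, 1643 → Jan 7, 1644: 365 days.
Jan 7, 1644 → Jan 7, 1645: 366 days (Feb 29, 1644 is in that span).
Jan 7, 1645 → Jan 7, 1646: 365 days.
Jan 7, 1646 → Jan 7, 1647: 365 days.
Jan 7, 1647 → Jan 7, 1648: 365 days.
Jan 7, 1648 → Jan 7, 1649: 366 days (Feb 29, 1648 is in that span).
Jan 7, 1649 → Jan 7, 1650: 365 days.
Jan 7, 1650 → Jan 7, 1651: 365 days.
Jan 7, 1651 → Jan 7, 1652: 365 days.
Jan 7, 1652 → Jan 7, 1653: 366 days (Feb 29, 1652 is in that span).
Jan 7, 1653 → Jan 7, 1654: 365 days.
Jan 7, 1654 → Jan 7, 1655: 365 days.
Jan 7, 1655 → Jan 7, 1656: 365 days.
Jan 7, 1656 → Jan 7, 1657: 366 days (Feb 29, 1656 is in that span).
Jan 7, 1657 → Jan 7, 1658: 365 days.
Jan 7, 1658 → Feb 7, 1658: 31 days (January has 31).
Feb 7, 1658 → Mar 7, 1658: 28 days (February has 28).
Mar 7, 1658 → Apr 7, 1658: 31 days (March has 31).
Apr 7, 1658 → May 7, 1658: 30 days (April has 30).
May 7, 1658 → Jun 7, 1658: 31 days (May has 31).
Jun 7, 1658 → Jul 7, 1658: 30 days (June has 30).
Jul 7, 1658 → Jul 31, 1658: 24 days.
Total: 5684 days.

5684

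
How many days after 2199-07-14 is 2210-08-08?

4042

Jul 14, 2199 → Jul 14, 2200: 365 days.
Jul 14, 2200 → Jul 14, 2201: 365 days.
Jul 14, 2201 → Jul 14, 2202: 365 days.
Jul 14, 2202 → Jul 14, 2203: 365 days.
Jul 14, 2203 → Jul 14, 2204: 366 days (Feb 29, 2204 is in that span).
Jul 14, 2204 → Jul 14, 2205: 365 days.
Jul 14, 2205 → Jul 14, 2206: 365 days.
Jul 14, 2206 → Jul 14, 2207: 365 days.
Jul 14, 2207 → Jul 14, 2208: 366 days (Feb 29, 2208 is in that span).
Jul 14, 2208 → Jul 14, 2209: 365 days.
Jul 14, 2209 → Aug 14, 2209: 31 days (July has 31).
Aug 14, 2209 → Sep 14, 2209: 31 days (August has 31).
Sep 14, 2209 → Oct 14, 2209: 30 days (September has 30).
Oct 14, 2209 → Nov 14, 2209: 31 days (October has 31).
Nov 14, 2209 → Dec 14, 2209: 30 days (November has 30).
Dec 14, 2209 → Jan 14, 2210: 31 days (December has 31).
Jan 14, 2210 → Feb 14, 2210: 31 days (January has 31).
Feb 14, 2210 → Mar 14, 2210: 28 days (February has 28).
Mar 14, 2210 → Apr 14, 2210: 31 days (March has 31).
Apr 14, 2210 → May 14, 2210: 30 days (April has 30).
May 14, 2210 → Jun 14, 2210: 31 days (May has 31).
Jun 14, 2210 → Jul 14, 2210: 30 days (June has 30).
Jul 14, 2210 → Aug 8, 2210: 25 days.
Total: 4042 days.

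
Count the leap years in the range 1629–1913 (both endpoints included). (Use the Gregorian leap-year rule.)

68

Multiples of 4 in [1629,1913]: 71.
Of those, multiples of 100: 3 (not leap unless ÷400).
Multiples of 400: 0.
Leap years = 71 − 3 + 0 = 68.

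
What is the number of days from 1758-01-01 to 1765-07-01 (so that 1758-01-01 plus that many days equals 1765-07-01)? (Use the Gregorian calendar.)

2738

Jan 1, 1758 → Jan 1, 1759: 365 days.
Jan 1, 1759 → Jan 1, 1760: 365 days.
Jan 1, 1760 → Jan 1, 1761: 366 days (Feb 29, 1760 is in that span).
Jan 1, 1761 → Jan 1, 1762: 365 days.
Jan 1, 1762 → Jan 1, 1763: 365 days.
Jan 1, 1763 → Jan 1, 1764: 365 days.
Jan 1, 1764 → Jan 1, 1765: 366 days (Feb 29, 1764 is in that span).
Jan 1, 1765 → Feb 1, 1765: 31 days (January has 31).
Feb 1, 1765 → Mar 1, 1765: 28 days (February has 28).
Mar 1, 1765 → Apr 1, 1765: 31 days (March has 31).
Apr 1, 1765 → May 1, 1765: 30 days (April has 30).
May 1, 1765 → Jun 1, 1765: 31 days (May has 31).
Jun 1, 1765 → Jul 1, 1765: 30 days.
Total: 2738 days.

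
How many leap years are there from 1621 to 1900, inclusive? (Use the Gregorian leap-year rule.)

Multiples of 4 in [1621,1900]: 70.
Of those, multiples of 100: 3 (not leap unless ÷400).
Multiples of 400: 0.
Leap years = 70 − 3 + 0 = 67.

67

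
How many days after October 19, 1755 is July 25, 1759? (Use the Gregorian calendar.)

Oct 19, 1755 → Oct 19, 1756: 366 days (Feb 29, 1756 is in that span).
Oct 19, 1756 → Oct 19, 1757: 365 days.
Oct 19, 1757 → Oct 19, 1758: 365 days.
Oct 19, 1758 → Nov 19, 1758: 31 days (October has 31).
Nov 19, 1758 → Dec 19, 1758: 30 days (November has 30).
Dec 19, 1758 → Jan 19, 1759: 31 days (December has 31).
Jan 19, 1759 → Feb 19, 1759: 31 days (January has 31).
Feb 19, 1759 → Mar 19, 1759: 28 days (February has 28).
Mar 19, 1759 → Apr 19, 1759: 31 days (March has 31).
Apr 19, 1759 → May 19, 1759: 30 days (April has 30).
May 19, 1759 → Jun 19, 1759: 31 days (May has 31).
Jun 19, 1759 → Jul 19, 1759: 30 days (June has 30).
Jul 19, 1759 → Jul 25, 1759: 6 days.
Total: 1375 days.

1375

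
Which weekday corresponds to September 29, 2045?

Doomsday rule: the anchor day for the 2000s is Tuesday. For year 45: 45÷12 = 3 r 9, and 9÷4 = 2, so 3+9+2 = 14.
Tuesday + 14 ≡ Tuesday — that's 2045's doomsday.
In September the doomsday date is Sep 5.
Sep 29 is 24 days after Sep 5; 24 mod 7 = 3, so Tuesday + 3 = Friday.

Friday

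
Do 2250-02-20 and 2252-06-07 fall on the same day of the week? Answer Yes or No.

No

From Feb 20, 2250 to Jun 7, 2252 is 838 days.
838 mod 7 = 5, so they are different weekdays.
(Feb 20, 2250 is a Wednesday; Jun 7, 2252 is a Monday.)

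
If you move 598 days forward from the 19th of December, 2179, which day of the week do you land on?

First find the weekday of Dec 19, 2179. Doomsday rule: the anchor day for the 2100s is Sunday. For year 79: 79÷12 = 6 r 7, and 7÷4 = 1, so 6+7+1 = 14.
Sunday + 14 ≡ Sunday — that's 2179's doomsday.
In December the doomsday date is Dec 12.
Dec 19 is 7 days after Dec 12; 7 mod 7 = 0, so Sunday + 0 = Sunday.
598 mod 7 = 3, so 598 days after a Sunday is Sunday + 3 = Wednesday.

Wednesday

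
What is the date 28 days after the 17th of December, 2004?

January 14, 2005

Dec has 31 days: +15 → Jan 1, 2005 (13 left).
+13 → Jan 14, 2005.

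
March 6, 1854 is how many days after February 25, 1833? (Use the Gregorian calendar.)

Feb 25, 1833 → Feb 25, 1834: 365 days.
Feb 25, 1834 → Feb 25, 1835: 365 days.
Feb 25, 1835 → Feb 25, 1836: 365 days.
Feb 25, 1836 → Feb 25, 1837: 366 days (Feb 29, 1836 is in that span).
Feb 25, 1837 → Feb 25, 1838: 365 days.
Feb 25, 1838 → Feb 25, 1839: 365 days.
Feb 25, 1839 → Feb 25, 1840: 365 days.
Feb 25, 1840 → Feb 25, 1841: 366 days (Feb 29, 1840 is in that span).
Feb 25, 1841 → Feb 25, 1842: 365 days.
Feb 25, 1842 → Feb 25, 1843: 365 days.
Feb 25, 1843 → Feb 25, 1844: 365 days.
Feb 25, 1844 → Feb 25, 1845: 366 days (Feb 29, 1844 is in that span).
Feb 25, 1845 → Feb 25, 1846: 365 days.
Feb 25, 1846 → Feb 25, 1847: 365 days.
Feb 25, 1847 → Feb 25, 1848: 365 days.
Feb 25, 1848 → Feb 25, 1849: 366 days (Feb 29, 1848 is in that span).
Feb 25, 1849 → Feb 25, 1850: 365 days.
Feb 25, 1850 → Feb 25, 1851: 365 days.
Feb 25, 1851 → Feb 25, 1852: 365 days.
Feb 25, 1852 → Feb 25, 1853: 366 days (Feb 29, 1852 is in that span).
Feb 25, 1853 → Mar 25, 1853: 28 days (February has 28).
Mar 25, 1853 → Apr 25, 1853: 31 days (March has 31).
Apr 25, 1853 → May 25, 1853: 30 days (April has 30).
May 25, 1853 → Jun 25, 1853: 31 days (May has 31).
Jun 25, 1853 → Jul 25, 1853: 30 days (June has 30).
Jul 25, 1853 → Aug 25, 1853: 31 days (July has 31).
Aug 25, 1853 → Sep 25, 1853: 31 days (August has 31).
Sep 25, 1853 → Oct 25, 1853: 30 days (September has 30).
Oct 25, 1853 → Nov 25, 1853: 31 days (October has 31).
Nov 25, 1853 → Dec 25, 1853: 30 days (November has 30).
Dec 25, 1853 → Jan 25, 1854: 31 days (December has 31).
Jan 25, 1854 → Feb 25, 1854: 31 days (January has 31).
Feb 25, 1854 → Mar 6, 1854: 9 days.
Total: 7679 days.

7679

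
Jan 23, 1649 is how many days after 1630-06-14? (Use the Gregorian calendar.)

6798

Jun 14, 1630 → Jun 14, 1631: 365 days.
Jun 14, 1631 → Jun 14, 1632: 366 days (Feb 29, 1632 is in that span).
Jun 14, 1632 → Jun 14, 1633: 365 days.
Jun 14, 1633 → Jun 14, 1634: 365 days.
Jun 14, 1634 → Jun 14, 1635: 365 days.
Jun 14, 1635 → Jun 14, 1636: 366 days (Feb 29, 1636 is in that span).
Jun 14, 1636 → Jun 14, 1637: 365 days.
Jun 14, 1637 → Jun 14, 1638: 365 days.
Jun 14, 1638 → Jun 14, 1639: 365 days.
Jun 14, 1639 → Jun 14, 1640: 366 days (Feb 29, 1640 is in that span).
Jun 14, 1640 → Jun 14, 1641: 365 days.
Jun 14, 1641 → Jun 14, 1642: 365 days.
Jun 14, 1642 → Jun 14, 1643: 365 days.
Jun 14, 1643 → Jun 14, 1644: 366 days (Feb 29, 1644 is in that span).
Jun 14, 1644 → Jun 14, 1645: 365 days.
Jun 14, 1645 → Jun 14, 1646: 365 days.
Jun 14, 1646 → Jun 14, 1647: 365 days.
Jun 14, 1647 → Jun 14, 1648: 366 days (Feb 29, 1648 is in that span).
Jun 14, 1648 → Jul 14, 1648: 30 days (June has 30).
Jul 14, 1648 → Aug 14, 1648: 31 days (July has 31).
Aug 14, 1648 → Sep 14, 1648: 31 days (August has 31).
Sep 14, 1648 → Oct 14, 1648: 30 days (September has 30).
Oct 14, 1648 → Nov 14, 1648: 31 days (October has 31).
Nov 14, 1648 → Dec 14, 1648: 30 days (November has 30).
Dec 14, 1648 → Jan 14, 1649: 31 days (December has 31).
Jan 14, 1649 → Jan 23, 1649: 9 days.
Total: 6798 days.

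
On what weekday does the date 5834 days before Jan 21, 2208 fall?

Monday

Jan 21, 2208 is a Thursday.
5834 mod 7 = 3, so 5834 days before a Thursday is Thursday − 3 = Monday.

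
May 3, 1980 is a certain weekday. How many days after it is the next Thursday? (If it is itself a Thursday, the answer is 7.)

5

May 3, 1980 is a Saturday.
From Saturday to the next Thursday is 5 days.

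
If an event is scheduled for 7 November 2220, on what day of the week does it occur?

Doomsday rule: the anchor day for the 2200s is Friday. For year 20: 20÷12 = 1 r 8, and 8÷4 = 2, so 1+8+2 = 11.
Friday + 11 ≡ Tuesday — that's 2220's doomsday.
In November the doomsday date is Nov 7.
Nov 7 is the doomsday itself: Tuesday.

Tuesday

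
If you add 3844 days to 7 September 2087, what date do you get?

March 17, 2098

+366 (one year; includes Feb 29, 2088) → Sep 7, 2088 (3478 left).
+365 (one year) → Sep 7, 2089 (3113 left).
+365 (one year) → Sep 7, 2090 (2748 left).
+365 (one year) → Sep 7, 2091 (2383 left).
+366 (one year; includes Feb 29, 2092) → Sep 7, 2092 (2017 left).
+365 (one year) → Sep 7, 2093 (1652 left).
+365 (one year) → Sep 7, 2094 (1287 left).
+365 (one year) → Sep 7, 2095 (922 left).
+366 (one year; includes Feb 29, 2096) → Sep 7, 2096 (556 left).
+365 (one year) → Sep 7, 2097 (191 left).
Sep has 30 days: +24 → Oct 1, 2097 (167 left).
Oct has 31 days: +31 → Nov 1, 2097 (136 left).
Nov has 30 days: +30 → Dec 1, 2097 (106 left).
Dec has 31 days: +31 → Jan 1, 2098 (75 left).
Jan has 31 days: +31 → Feb 1, 2098 (44 left).
Feb has 28 days: +28 → Mar 1, 2098 (16 left).
+16 → Mar 17, 2098.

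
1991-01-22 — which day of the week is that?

Doomsday rule: the anchor day for the 1900s is Wednesday. For year 91: 91÷12 = 7 r 7, and 7÷4 = 1, so 7+7+1 = 15.
Wednesday + 15 ≡ Thursday — that's 1991's doomsday.
In January the doomsday date is Jan 3 (1991 is not a leap year).
Jan 22 is 19 days after Jan 3; 19 mod 7 = 5, so Thursday + 5 = Tuesday.

Tuesday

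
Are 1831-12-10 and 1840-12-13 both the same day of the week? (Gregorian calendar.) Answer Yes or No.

From Dec 10, 1831 to Dec 13, 1840 is 3291 days.
3291 mod 7 = 1, so they are different weekdays.
(Dec 10, 1831 is a Saturday; Dec 13, 1840 is a Sunday.)

No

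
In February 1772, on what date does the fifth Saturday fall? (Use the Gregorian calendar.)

February 29, 1772

February 1, 1772 is a Saturday.
The first Saturday is therefore February 1 (same day).
The fifth Saturday is 1 + 4×7 = February 29.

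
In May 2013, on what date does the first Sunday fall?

May 5, 2013

May 1, 2013 is a Wednesday.
The first Sunday is therefore May 5 (4 days later).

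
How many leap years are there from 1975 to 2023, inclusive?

12

Multiples of 4 in [1975,2023]: 12.
Of those, multiples of 100: 1 (not leap unless ÷400).
Multiples of 400: 1.
Leap years = 12 − 1 + 1 = 12.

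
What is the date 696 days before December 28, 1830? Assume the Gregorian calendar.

−365 (one year) → Dec 28, 1829 (331 left).
−28 → Nov 30, 1829 (end of Nov, 30 days; 303 left).
−30 → Oct 31, 1829 (end of Oct, 31 days; 273 left).
−31 → Sep 30, 1829 (end of Sep, 30 days; 242 left).
−30 → Aug 31, 1829 (end of Aug, 31 days; 212 left).
−31 → Jul 31, 1829 (end of Jul, 31 days; 181 left).
−31 → Jun 30, 1829 (end of Jun, 30 days; 150 left).
−30 → May 31, 1829 (end of May, 31 days; 120 left).
−31 → Apr 30, 1829 (end of Apr, 30 days; 89 left).
−30 → Mar 31, 1829 (end of Mar, 31 days; 59 left).
−31 → Feb 28, 1829 (end of Feb, 28 days; 28 left).
−28 → Jan 31, 1829 (end of Jan, 31 days; 0 left).

January 31, 1829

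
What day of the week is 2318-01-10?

Thursday

Doomsday rule: the anchor day for the 2300s is Wednesday. For year 18: 18÷12 = 1 r 6, and 6÷4 = 1, so 1+6+1 = 8.
Wednesday + 8 ≡ Thursday — that's 2318's doomsday.
In January the doomsday date is Jan 3 (2318 is not a leap year).
Jan 10 is 7 days after Jan 3; 7 mod 7 = 0, so Thursday + 0 = Thursday.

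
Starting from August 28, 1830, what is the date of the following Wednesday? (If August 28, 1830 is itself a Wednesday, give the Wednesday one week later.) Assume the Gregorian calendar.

Aug 28, 1830 is a Saturday.
From Saturday to the next Wednesday is 4 days.
Aug 28, 1830 + 4 = Sep 1, 1830.

September 1, 1830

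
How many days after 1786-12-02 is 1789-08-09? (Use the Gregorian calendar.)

Dec 2, 1786 → Dec 2, 1787: 365 days.
Dec 2, 1787 → Dec 2, 1788: 366 days (Feb 29, 1788 is in that span).
Dec 2, 1788 → Jan 2, 1789: 31 days (December has 31).
Jan 2, 1789 → Feb 2, 1789: 31 days (January has 31).
Feb 2, 1789 → Mar 2, 1789: 28 days (February has 28).
Mar 2, 1789 → Apr 2, 1789: 31 days (March has 31).
Apr 2, 1789 → May 2, 1789: 30 days (April has 30).
May 2, 1789 → Jun 2, 1789: 31 days (May has 31).
Jun 2, 1789 → Jul 2, 1789: 30 days (June has 30).
Jul 2, 1789 → Aug 2, 1789: 31 days (July has 31).
Aug 2, 1789 → Aug 9, 1789: 7 days.
Total: 981 days.

981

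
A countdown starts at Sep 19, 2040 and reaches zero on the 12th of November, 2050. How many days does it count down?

Sep 19, 2040 → Sep 19, 2041: 365 days.
Sep 19, 2041 → Sep 19, 2042: 365 days.
Sep 19, 2042 → Sep 19, 2043: 365 days.
Sep 19, 2043 → Sep 19, 2044: 366 days (Feb 29, 2044 is in that span).
Sep 19, 2044 → Sep 19, 2045: 365 days.
Sep 19, 2045 → Sep 19, 2046: 365 days.
Sep 19, 2046 → Sep 19, 2047: 365 days.
Sep 19, 2047 → Sep 19, 2048: 366 days (Feb 29, 2048 is in that span).
Sep 19, 2048 → Sep 19, 2049: 365 days.
Sep 19, 2049 → Sep 19, 2050: 365 days.
Sep 19, 2050 → Oct 19, 2050: 30 days (September has 30).
Oct 19, 2050 → Nov 12, 2050: 24 days.
Total: 3706 days.

3706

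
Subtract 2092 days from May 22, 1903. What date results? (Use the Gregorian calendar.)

−365 (one year) → May 22, 1902 (1727 left).
−365 (one year) → May 22, 1901 (1362 left).
−365 (one year) → May 22, 1900 (997 left).
−365 (one year) → May 22, 1899 (632 left).
−365 (one year) → May 22, 1898 (267 left).
−22 → Apr 30, 1898 (end of Apr, 30 days; 245 left).
−30 → Mar 31, 1898 (end of Mar, 31 days; 215 left).
−31 → Feb 28, 1898 (end of Feb, 28 days; 184 left).
−28 → Jan 31, 1898 (end of Jan, 31 days; 156 left).
−31 → Dec 31, 1897 (end of Dec, 31 days; 125 left).
−31 → Nov 30, 1897 (end of Nov, 30 days; 94 left).
−30 → Oct 31, 1897 (end of Oct, 31 days; 64 left).
−31 → Sep 30, 1897 (end of Sep, 30 days; 33 left).
−30 → Aug 31, 1897 (end of Aug, 31 days; 3 left).
−3 → Aug 28, 1897.

August 28, 1897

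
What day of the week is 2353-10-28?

Wednesday

Doomsday rule: the anchor day for the 2300s is Wednesday. For year 53: 53÷12 = 4 r 5, and 5÷4 = 1, so 4+5+1 = 10.
Wednesday + 10 ≡ Saturday — that's 2353's doomsday.
In October the doomsday date is Oct 10.
Oct 28 is 18 days after Oct 10; 18 mod 7 = 4, so Saturday + 4 = Wednesday.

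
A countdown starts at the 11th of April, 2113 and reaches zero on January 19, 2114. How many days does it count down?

Apr 11, 2113 → May 11, 2113: 30 days (April has 30).
May 11, 2113 → Jun 11, 2113: 31 days (May has 31).
Jun 11, 2113 → Jul 11, 2113: 30 days (June has 30).
Jul 11, 2113 → Aug 11, 2113: 31 days (July has 31).
Aug 11, 2113 → Sep 11, 2113: 31 days (August has 31).
Sep 11, 2113 → Oct 11, 2113: 30 days (September has 30).
Oct 11, 2113 → Nov 11, 2113: 31 days (October has 31).
Nov 11, 2113 → Dec 11, 2113: 30 days (November has 30).
Dec 11, 2113 → Jan 11, 2114: 31 days (December has 31).
Jan 11, 2114 → Jan 19, 2114: 8 days.
Total: 283 days.

283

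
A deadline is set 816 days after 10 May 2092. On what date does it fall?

+365 (one year) → May 10, 2093 (451 left).
+365 (one year) → May 10, 2094 (86 left).
May has 31 days: +22 → Jun 1, 2094 (64 left).
Jun has 30 days: +30 → Jul 1, 2094 (34 left).
Jul has 31 days: +31 → Aug 1, 2094 (3 left).
+3 → Aug 4, 2094.

August 4, 2094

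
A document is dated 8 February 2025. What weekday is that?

Saturday

Doomsday rule: the anchor day for the 2000s is Tuesday. For year 25: 25÷12 = 2 r 1, and 1÷4 = 0, so 2+1+0 = 3.
Tuesday + 3 ≡ Friday — that's 2025's doomsday.
In February the doomsday date is Feb 28 (2025 is not a leap year).
Feb 8 is 20 days before Feb 28; 20 mod 7 = 6, so Friday − 6 = Saturday.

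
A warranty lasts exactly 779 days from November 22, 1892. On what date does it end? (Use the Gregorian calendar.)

+365 (one year) → Nov 22, 1893 (414 left).
+365 (one year) → Nov 22, 1894 (49 left).
Nov has 30 days: +9 → Dec 1, 1894 (40 left).
Dec has 31 days: +31 → Jan 1, 1895 (9 left).
+9 → Jan 10, 1895.

January 10, 1895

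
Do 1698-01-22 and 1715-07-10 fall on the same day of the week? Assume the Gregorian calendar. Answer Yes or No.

From Jan 22, 1698 to Jul 10, 1715 is 6377 days.
6377 mod 7 = 0, so they are the same weekday.
(Jan 22, 1698 is a Wednesday; Jul 10, 1715 is a Wednesday.)

Yes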